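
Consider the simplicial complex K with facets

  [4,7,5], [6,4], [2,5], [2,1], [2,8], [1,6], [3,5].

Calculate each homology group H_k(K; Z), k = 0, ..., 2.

K has 8 vertices, 9 edges, 1 triangle.
rank ∂_0 = 0, rank ∂_1 = 7 ⇒ b_0 = 8 − 0 − 7 = 1; all invariant factors of ∂_1 are 1 so no torsion. So H_0 = Z.
rank ∂_1 = 7, rank ∂_2 = 1 ⇒ b_1 = 9 − 7 − 1 = 1; all invariant factors of ∂_2 are 1 so no torsion. So H_1 = Z.
rank ∂_2 = 1, rank ∂_3 = 0 ⇒ b_2 = 1 − 1 − 0 = 0. So H_2 = 0.

H_0 ≅ Z,  H_1 ≅ Z,  H_2 = 0.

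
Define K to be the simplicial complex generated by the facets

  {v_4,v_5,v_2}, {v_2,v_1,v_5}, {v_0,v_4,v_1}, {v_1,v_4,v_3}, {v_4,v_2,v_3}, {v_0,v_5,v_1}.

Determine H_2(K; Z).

We work with the vertex ordering v_0 < v_1 < v_2 < v_3 < v_4 < v_5. The simplices of K, each written with vertices in increasing order, are:

  0-simplices (6): [v_0], [v_1], [v_2], [v_3], [v_4], [v_5]
  1-simplices (12): [v_0,v_1], [v_0,v_4], [v_0,v_5], [v_1,v_2], [v_1,v_3], [v_1,v_4], [v_1,v_5], [v_2,v_3], [v_2,v_4], [v_2,v_5], [v_3,v_4], [v_4,v_5]
  2-simplices (6): [v_0,v_1,v_4], [v_0,v_1,v_5], [v_1,v_2,v_5], [v_1,v_3,v_4], [v_2,v_3,v_4], [v_2,v_4,v_5]

giving chain groups C_0 ≅ Z^6, C_1 ≅ Z^12, C_2 ≅ Z^6.

Boundary ∂_1: C_1 → C_0 maps an edge to its endpoints' difference, ∂[p,q] = q − p.
The 6×12 boundary matrix has rank 5 and Smith normal form diag(1,1,1,1,1).

∂_2: C_2 → C_1 sends each 2-simplex [p,q,r] to [q,r] − [p,r] + [p,q]. For instance
  ∂[v_1,v_3,v_4] = [v_3,v_4] − [v_1,v_4] + [v_1,v_3],
  ∂[v_1,v_2,v_5] = [v_2,v_5] − [v_1,v_5] + [v_1,v_2].
As a 12×6 matrix over Z this has rank 6, with invariant factors (1,1,1,1,1,1).

Computing H_k = (kernel of ∂_k) / (image of ∂_{k+1}):

  H_2: rank ker ∂_2 − rank ∂_3 = (6 − 6) − 0 = 0, and there is no ∂_3, so H_2 ≅ 0.

H_2 = 0.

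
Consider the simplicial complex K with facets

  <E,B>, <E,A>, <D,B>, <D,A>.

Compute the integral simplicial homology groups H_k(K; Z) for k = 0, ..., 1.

K has 4 vertices, 4 edges.
rank ∂_0 = 0, rank ∂_1 = 3 ⇒ b_0 = 4 − 0 − 3 = 1; all invariant factors of ∂_1 are 1 so no torsion. So H_0 = Z.
rank ∂_1 = 3, rank ∂_2 = 0 ⇒ b_1 = 4 − 3 − 0 = 1. So H_1 = Z.

H_0 = Z,  H_1 = Z.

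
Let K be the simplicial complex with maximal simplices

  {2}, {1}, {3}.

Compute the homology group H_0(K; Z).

H_0 = Z^3.

K has 3 vertices.
rank ∂_0 = 0, rank ∂_1 = 0 ⇒ b_0 = 3 − 0 − 0 = 3. So H_0 ≅ Z^3.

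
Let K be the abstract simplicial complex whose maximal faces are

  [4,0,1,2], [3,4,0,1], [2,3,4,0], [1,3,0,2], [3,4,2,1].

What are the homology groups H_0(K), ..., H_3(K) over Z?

H_0 = Z,  H_1 = 0,  H_2 = 0,  H_3 = Z.

Fix the vertex order 0 < 1 < 2 < 3 < 4 and write every simplex with vertices in increasing order. Then dim K = 3 and the simplices of K are:

  0-simplices (5): [0], [1], [2], [3], [4]
  1-simplices (10): [0,1], [0,2], [0,3], [0,4], [1,2], [1,3], [1,4], [2,3], [2,4], [3,4]
  2-simplices (10): [0,1,2], [0,1,3], [0,1,4], [0,2,3], [0,2,4], [0,3,4], [1,2,3], [1,2,4], [1,3,4], [2,3,4]
  3-simplices (5): [0,1,2,3], [0,1,2,4], [0,1,3,4], [0,2,3,4], [1,2,3,4]

giving chain groups C_0 ≅ Z^5, C_1 ≅ Z^10, C_2 ≅ Z^10, C_3 ≅ Z^5.

∂_1: C_1 → C_0 is given by ∂[p,q] = [q] − [p]. For instance
  ∂[0,1] = [1] − [0].
The resulting 5×10 matrix has rank 4, and its Smith normal form has invariant factors (1,1,1,1).

The boundary map ∂_2: C_2 → C_1 sends each 2-simplex [p,q,r] to [q,r] − [p,r] + [p,q]. For instance
  ∂[0,1,4] = [1,4] − [0,4] + [0,1],
  ∂[1,3,4] = [3,4] − [1,4] + [1,3].
The 10×10 boundary matrix has rank 6 and Smith normal form diag(1,1,1,1,1,1).

∂_3: C_3 → C_2 sends each 3-simplex σ to the alternating sum Σ_i (−1)^i (σ with its i-th vertex removed). For instance
  ∂[0,1,2,4] = [1,2,4] − [0,2,4] + [0,1,4] − [0,1,2],
  ∂[0,1,2,3] = [1,2,3] − [0,2,3] + [0,1,3] − [0,1,2].
The 10×5 boundary matrix has rank 4 and Smith normal form diag(1,1,1,1).

From H_k ≅ ker(∂_k) / im(∂_{k+1}) we obtain:

  H_0: rank C_0 − rank ∂_1 = 5 − 4 = 1, and the invariant factors of ∂_1 are all 1, so H_0 = Z.
  H_1: rank ker ∂_1 − rank ∂_2 = (10 − 4) − 6 = 0, and the invariant factors of ∂_2 are all 1, so H_1 = 0.
  H_2: rank ker ∂_2 − rank ∂_3 = (10 − 6) − 4 = 0, and the invariant factors of ∂_3 are all 1, so H_2 = 0.
  H_3: rank ker ∂_3 − rank ∂_4 = (5 − 4) − 0 = 1, and there is no ∂_4, so H_3 = Z.

As a check, the Euler characteristic is 5 − 10 + 10 − 5 = 0, which agrees with 1 − 0 + 0 − 1 = 0.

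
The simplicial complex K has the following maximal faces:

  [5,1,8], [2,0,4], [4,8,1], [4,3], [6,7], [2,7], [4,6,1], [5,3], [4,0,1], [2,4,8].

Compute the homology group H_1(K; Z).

K has 9 vertices, 16 edges, 6 triangles.
rank ∂_1 = 8, rank ∂_2 = 6 ⇒ b_1 = 16 − 8 − 6 = 2; all invariant factors of ∂_2 are 1 so no torsion. So H_1 ≅ Z^2.

H_1 = Z^2.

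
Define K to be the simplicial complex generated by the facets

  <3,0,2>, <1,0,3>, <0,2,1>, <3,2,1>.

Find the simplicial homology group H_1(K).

Take the total order 0 < 1 < 2 < 3 on the vertex set. Then K (dimension 2) consists of the simplices:

  0-simplices (4): [0], [1], [2], [3]
  1-simplices (6): [0,1], [0,2], [0,3], [1,2], [1,3], [2,3]
  2-simplices (4): [0,1,2], [0,1,3], [0,2,3], [1,2,3]

giving chain groups C_0 ≅ Z^4, C_1 ≅ Z^6, C_2 ≅ Z^4.

Boundary ∂_1: C_1 → C_0 maps an edge to its endpoints' difference, ∂[p,q] = q − p.
This gives a 4×6 integer matrix of rank 3; reducing to Smith normal form yields diagonal entries (1,1,1).

∂_2: C_2 → C_1 acts by ∂[p,q,r] = [q,r] − [p,r] + [p,q]. For instance
  ∂[0,1,2] = [1,2] − [0,2] + [0,1],
  ∂[0,2,3] = [2,3] − [0,3] + [0,2].
The resulting 6×4 matrix has rank 3, and its Smith normal form has invariant factors (1,1,1).

Now H_k = ker ∂_k / im ∂_{k+1}, so:

  H_1: rank ker ∂_1 − rank ∂_2 = (6 − 3) − 3 = 0, and the invariant factors of ∂_2 are all 1, so H_1 ≅ 0.

(K is a triangulation of the 2-sphere S^2.)

H_1 ≅ 0.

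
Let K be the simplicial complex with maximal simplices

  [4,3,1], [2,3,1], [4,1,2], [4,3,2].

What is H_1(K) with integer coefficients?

H_1 ≅ 0.

Take the total order 1 < 2 < 3 < 4 on the vertex set. Then K (dimension 2) consists of the simplices:

  0-simplices (4): [1], [2], [3], [4]
  1-simplices (6): [1,2], [1,3], [1,4], [2,3], [2,4], [3,4]
  2-simplices (4): [1,2,3], [1,2,4], [1,3,4], [2,3,4]

Hence C_0 ≅ Z^4, C_1 ≅ Z^6, C_2 ≅ Z^4.

∂_1: C_1 → C_0 is given by ∂[p,q] = [q] − [p]. For instance
  ∂[2,3] = [3] − [2].
The resulting 4×6 matrix has rank 3, and its Smith normal form has invariant factors (1,1,1).

∂_2: C_2 → C_1 acts by ∂[p,q,r] = [q,r] − [p,r] + [p,q]. For instance
  ∂[1,3,4] = [3,4] − [1,4] + [1,3],
  ∂[1,2,3] = [2,3] − [1,3] + [1,2].
The resulting 6×4 matrix has rank 3, and its Smith normal form has invariant factors (1,1,1).

From H_k ≅ ker(∂_k) / im(∂_{k+1}) we obtain:

  H_1: rank ker ∂_1 − rank ∂_2 = (6 − 3) − 3 = 0, and the invariant factors of ∂_2 are all 1, so H_1 = 0.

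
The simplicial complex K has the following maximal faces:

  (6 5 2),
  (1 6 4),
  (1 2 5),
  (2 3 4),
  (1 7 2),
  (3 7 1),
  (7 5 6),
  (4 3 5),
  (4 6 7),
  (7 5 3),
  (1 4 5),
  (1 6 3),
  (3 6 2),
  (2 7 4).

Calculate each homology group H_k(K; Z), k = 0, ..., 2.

K has 7 vertices, 21 edges, 14 triangles.
rank ∂_0 = 0, rank ∂_1 = 6 ⇒ b_0 = 7 − 0 − 6 = 1; all invariant factors of ∂_1 are 1 so no torsion. So H_0 = Z.
rank ∂_1 = 6, rank ∂_2 = 13 ⇒ b_1 = 21 − 6 − 13 = 2; all invariant factors of ∂_2 are 1 so no torsion. So H_1 = Z^2.
rank ∂_2 = 13, rank ∂_3 = 0 ⇒ b_2 = 14 − 13 − 0 = 1. So H_2 = Z.

H_0 = Z,  H_1 = Z^2,  H_2 = Z.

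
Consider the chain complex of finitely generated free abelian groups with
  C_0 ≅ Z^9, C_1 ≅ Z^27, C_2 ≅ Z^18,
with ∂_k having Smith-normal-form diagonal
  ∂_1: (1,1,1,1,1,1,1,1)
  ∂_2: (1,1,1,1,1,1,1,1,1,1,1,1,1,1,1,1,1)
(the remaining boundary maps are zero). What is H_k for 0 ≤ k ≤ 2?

H_0 ≅ Z,  H_1 ≅ Z^2,  H_2 ≅ Z.

H_0: b_0 = 9 − 0 − 8 = 1; torsion from ∂_1 factors > 1: none. So H_0 ≅ Z.
H_1: b_1 = 27 − 8 − 17 = 2; torsion from ∂_2 factors > 1: none. So H_1 ≅ Z^2.
H_2: b_2 = 18 − 17 − 0 = 1; torsion from ∂_3 factors > 1: none. So H_2 ≅ Z.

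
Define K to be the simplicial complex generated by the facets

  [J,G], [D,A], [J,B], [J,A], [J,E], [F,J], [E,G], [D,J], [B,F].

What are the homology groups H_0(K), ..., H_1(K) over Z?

H_0 = Z,  H_1 = Z^3.

We work with the vertex ordering A < B < D < E < F < G < J. The simplices of K, each written with vertices in increasing order, are:

  0-simplices (7): A, B, D, E, F, G, J
  1-simplices (9): AD, AJ, BF, BJ, DJ, EG, EJ, FJ, GJ

giving chain groups C_0 ≅ Z^7, C_1 ≅ Z^9.

∂_1: C_1 → C_0 sends each edge [p,q] (with p < q) to q − p. For instance
  ∂GJ = J − G.
This gives a 7×9 integer matrix of rank 6; reducing to Smith normal form yields diagonal entries (1,1,1,1,1,1).

Computing H_k = (kernel of ∂_k) / (image of ∂_{k+1}):

  H_0: rank C_0 − rank ∂_1 = 7 − 6 = 1, and the invariant factors of ∂_1 are all 1, so H_0 = Z.
  H_1: rank ker ∂_1 − rank ∂_2 = (9 − 6) − 0 = 3, and there is no ∂_2, so H_1 = Z^3.

As a check, the Euler characteristic is 7 − 9 = -2, which agrees with 1 − 3 = -2.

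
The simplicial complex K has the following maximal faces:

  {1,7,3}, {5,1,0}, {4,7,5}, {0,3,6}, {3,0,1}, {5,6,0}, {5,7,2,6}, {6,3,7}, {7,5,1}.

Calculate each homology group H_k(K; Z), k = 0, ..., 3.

H_0 = Z,  H_1 = 0,  H_2 = Z,  H_3 = 0.

Fix the vertex order 0 < 1 < 2 < 3 < 4 < 5 < 6 < 7 and write every simplex with vertices in increasing order. Then dim K = 3 and the simplices of K are:

  0-simplices (8): [0], [1], [2], [3], [4], [5], [6], [7]
  1-simplices (17): [0,1], [0,3], [0,5], [0,6], [1,3], [1,5], [1,7], [2,5], [2,6], [2,7], [3,6], [3,7], [4,5], [4,7], [5,6], [5,7], [6,7]
  2-simplices (12): [0,1,3], [0,1,5], [0,3,6], [0,5,6], [1,3,7], [1,5,7], [2,5,6], [2,5,7], [2,6,7], [3,6,7], [4,5,7], [5,6,7]
  3-simplices (1): [2,5,6,7]

so the chain groups are C_0 ≅ Z^8, C_1 ≅ Z^17, C_2 ≅ Z^12, C_3 ≅ Z^1.

Boundary ∂_1: C_1 → C_0 sends each edge [p,q] (with p < q) to q − p. For instance
  ∂[0,6] = [6] − [0].
The 8×17 boundary matrix has rank 7 and Smith normal form diag(1,1,1,1,1,1,1).

The boundary map ∂_2: C_2 → C_1 maps a triangle to the signed sum of its edges. For instance
  ∂[4,5,7] = [5,7] − [4,7] + [4,5],
  ∂[0,1,5] = [1,5] − [0,5] + [0,1].
The 17×12 boundary matrix has rank 10 and Smith normal form diag(1,1,1,1,1,1,1,1,1,1).

∂_3: C_3 → C_2 sends each 3-simplex σ to the alternating sum Σ_i (−1)^i (σ with its i-th vertex removed). For instance
  ∂[2,5,6,7] = [5,6,7] − [2,6,7] + [2,5,7] − [2,5,6].
This gives a 12×1 integer matrix of rank 1; reducing to Smith normal form yields diagonal entries (1).

Computing H_k = (kernel of ∂_k) / (image of ∂_{k+1}):

  H_0: rank C_0 − rank ∂_1 = 8 − 7 = 1, and the invariant factors of ∂_1 are all 1, so H_0 ≅ Z.
  H_1: rank ker ∂_1 − rank ∂_2 = (17 − 7) − 10 = 0, and the invariant factors of ∂_2 are all 1, so H_1 ≅ 0.
  H_2: rank ker ∂_2 − rank ∂_3 = (12 − 10) − 1 = 1, and the invariant factors of ∂_3 are all 1, so H_2 ≅ Z.
  H_3: rank ker ∂_3 − rank ∂_4 = (1 − 1) − 0 = 0, and there is no ∂_4, so H_3 ≅ 0.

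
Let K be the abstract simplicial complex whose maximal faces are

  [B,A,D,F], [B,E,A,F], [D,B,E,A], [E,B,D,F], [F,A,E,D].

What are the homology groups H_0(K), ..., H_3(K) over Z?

H_0 = Z,  H_1 = 0,  H_2 = 0,  H_3 = Z.

K has 5 vertices, 10 edges, 10 triangles, 5 3-simplices.
rank ∂_0 = 0, rank ∂_1 = 4 ⇒ b_0 = 5 − 0 − 4 = 1; all invariant factors of ∂_1 are 1 so no torsion. So H_0 = Z.
rank ∂_1 = 4, rank ∂_2 = 6 ⇒ b_1 = 10 − 4 − 6 = 0; all invariant factors of ∂_2 are 1 so no torsion. So H_1 = 0.
rank ∂_2 = 6, rank ∂_3 = 4 ⇒ b_2 = 10 − 6 − 4 = 0; all invariant factors of ∂_3 are 1 so no torsion. So H_2 = 0.
rank ∂_3 = 4, rank ∂_4 = 0 ⇒ b_3 = 5 − 4 − 0 = 1. So H_3 = Z.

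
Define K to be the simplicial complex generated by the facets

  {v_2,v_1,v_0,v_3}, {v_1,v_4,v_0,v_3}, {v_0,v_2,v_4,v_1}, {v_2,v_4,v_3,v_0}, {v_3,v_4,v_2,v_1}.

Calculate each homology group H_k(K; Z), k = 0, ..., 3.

H_0 ≅ Z,  H_1 = 0,  H_2 = 0,  H_3 ≅ Z.

Fix the vertex order v_0 < v_1 < v_2 < v_3 < v_4 and write every simplex with vertices in increasing order. Then dim K = 3 and the simplices of K are:

  0-simplices (5): [v_0], [v_1], [v_2], [v_3], [v_4]
  1-simplices (10): [v_0,v_1], [v_0,v_2], [v_0,v_3], [v_0,v_4], [v_1,v_2], [v_1,v_3], [v_1,v_4], [v_2,v_3], [v_2,v_4], [v_3,v_4]
  2-simplices (10): [v_0,v_1,v_2], [v_0,v_1,v_3], [v_0,v_1,v_4], [v_0,v_2,v_3], [v_0,v_2,v_4], [v_0,v_3,v_4], [v_1,v_2,v_3], [v_1,v_2,v_4], [v_1,v_3,v_4], [v_2,v_3,v_4]
  3-simplices (5): [v_0,v_1,v_2,v_3], [v_0,v_1,v_2,v_4], [v_0,v_1,v_3,v_4], [v_0,v_2,v_3,v_4], [v_1,v_2,v_3,v_4]

Hence C_0 ≅ Z^5, C_1 ≅ Z^10, C_2 ≅ Z^10, C_3 ≅ Z^5.

The boundary map ∂_1: C_1 → C_0 is given by ∂[p,q] = [q] − [p]. For instance
  ∂[v_0,v_2] = [v_2] − [v_0].
The resulting 5×10 matrix has rank 4, and its Smith normal form has invariant factors (1,1,1,1).

∂_2: C_2 → C_1 acts by ∂[p,q,r] = [q,r] − [p,r] + [p,q]. For instance
  ∂[v_0,v_2,v_4] = [v_2,v_4] − [v_0,v_4] + [v_0,v_2],
  ∂[v_1,v_2,v_4] = [v_2,v_4] − [v_1,v_4] + [v_1,v_2].
The 10×10 boundary matrix has rank 6 and Smith normal form diag(1,1,1,1,1,1).

The boundary map ∂_3: C_3 → C_2 sends each 3-simplex σ to the alternating sum Σ_i (−1)^i (σ with its i-th vertex removed). For instance
  ∂[v_1,v_2,v_3,v_4] = [v_2,v_3,v_4] − [v_1,v_3,v_4] + [v_1,v_2,v_4] − [v_1,v_2,v_3],
  ∂[v_0,v_2,v_3,v_4] = [v_2,v_3,v_4] − [v_0,v_3,v_4] + [v_0,v_2,v_4] − [v_0,v_2,v_3].
This gives a 10×5 integer matrix of rank 4; reducing to Smith normal form yields diagonal entries (1,1,1,1).

Now H_k = ker ∂_k / im ∂_{k+1}, so:

  H_0: rank C_0 − rank ∂_1 = 5 − 4 = 1, and the invariant factors of ∂_1 are all 1, so H_0 ≅ Z.
  H_1: rank ker ∂_1 − rank ∂_2 = (10 − 4) − 6 = 0, and the invariant factors of ∂_2 are all 1, so H_1 ≅ 0.
  H_2: rank ker ∂_2 − rank ∂_3 = (10 − 6) − 4 = 0, and the invariant factors of ∂_3 are all 1, so H_2 ≅ 0.
  H_3: rank ker ∂_3 − rank ∂_4 = (5 − 4) − 0 = 1, and there is no ∂_4, so H_3 ≅ Z.

As a check, the Euler characteristic is 5 − 10 + 10 − 5 = 0, which agrees with 1 − 0 + 0 − 1 = 0.
(K is a triangulation of the 3-sphere S^3.)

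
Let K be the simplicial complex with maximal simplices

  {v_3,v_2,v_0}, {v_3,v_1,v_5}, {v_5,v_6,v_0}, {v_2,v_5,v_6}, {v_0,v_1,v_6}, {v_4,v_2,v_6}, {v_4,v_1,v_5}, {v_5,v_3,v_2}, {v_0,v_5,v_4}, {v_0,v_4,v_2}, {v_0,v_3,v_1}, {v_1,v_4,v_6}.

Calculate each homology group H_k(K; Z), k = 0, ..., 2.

Order the vertices as v_0 < v_1 < v_2 < v_3 < v_4 < v_5 < v_6. Listing each simplex with vertices in this order, K has dimension 2 with simplices:

  0-simplices (7): [v_0], [v_1], [v_2], [v_3], [v_4], [v_5], [v_6]
  1-simplices (18): (18 of them)
  2-simplices (12): (12 of them)

Hence C_0 ≅ Z^7, C_1 ≅ Z^18, C_2 ≅ Z^12.

∂_1: C_1 → C_0 maps an edge to its endpoints' difference, ∂[p,q] = q − p. For instance
  ∂[v_0,v_2] = [v_2] − [v_0].
The 7×18 boundary matrix has rank 6 and Smith normal form diag(1,1,1,1,1,1).

The boundary map ∂_2: C_2 → C_1 sends each 2-simplex [p,q,r] to [q,r] − [p,r] + [p,q]. For instance
  ∂[v_0,v_1,v_3] = [v_1,v_3] − [v_0,v_3] + [v_0,v_1],
  ∂[v_0,v_1,v_6] = [v_1,v_6] − [v_0,v_6] + [v_0,v_1].
This gives a 18×12 integer matrix of rank 12; reducing to Smith normal form yields diagonal entries (1,1,1,1,1,1,1,1,1,1,1,2).

Computing H_k = (kernel of ∂_k) / (image of ∂_{k+1}):

  H_0: rank C_0 − rank ∂_1 = 7 − 6 = 1, and the invariant factors of ∂_1 are all 1, so H_0 = Z.
  H_1: rank ker ∂_1 − rank ∂_2 = (18 − 6) − 12 = 0, and ∂_2 has invariant factor 2 > 1, so H_1 = Z/2Z.
  H_2: rank ker ∂_2 − rank ∂_3 = (12 − 12) − 0 = 0, and there is no ∂_3, so H_2 = 0.

H_0 ≅ Z,  H_1 ≅ Z/2Z,  H_2 = 0.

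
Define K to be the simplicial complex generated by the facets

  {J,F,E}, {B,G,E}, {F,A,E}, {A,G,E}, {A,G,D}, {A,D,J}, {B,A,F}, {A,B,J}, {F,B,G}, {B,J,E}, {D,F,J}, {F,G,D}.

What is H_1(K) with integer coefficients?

Order the vertices as A < B < D < E < F < G < J. Listing each simplex with vertices in this order, K has dimension 2 with simplices:

  0-simplices (7): A, B, D, E, F, G, J
  1-simplices (18): AB, AD, AE, AF, AG, AJ, BE, BF, BG, BJ, DF, DG, DJ, EF, EG, EJ, FG, FJ
  2-simplices (12): ABF, ABJ, ADG, ADJ, AEF, AEG, BEG, BEJ, BFG, DFG, DFJ, EFJ

Hence C_0 ≅ Z^7, C_1 ≅ Z^18, C_2 ≅ Z^12.

The boundary map ∂_1: C_1 → C_0 sends each edge [p,q] (with p < q) to q − p.
The 7×18 boundary matrix has rank 6 and Smith normal form diag(1,1,1,1,1,1).

Boundary ∂_2: C_2 → C_1 sends each 2-simplex [p,q,r] to [q,r] − [p,r] + [p,q]. For instance
  ∂ADJ = DJ − AJ + AD,
  ∂AEF = EF − AF + AE.
This gives a 18×12 integer matrix of rank 12; reducing to Smith normal form yields diagonal entries (1,1,1,1,1,1,1,1,1,1,1,2).

From H_k ≅ ker(∂_k) / im(∂_{k+1}) we obtain:

  H_1: rank ker ∂_1 − rank ∂_2 = (18 − 6) − 12 = 0, and ∂_2 has invariant factor 2 > 1, so H_1 = Z/2.

(K is a triangulation of the real projective plane RP^2.)

H_1 = Z/2.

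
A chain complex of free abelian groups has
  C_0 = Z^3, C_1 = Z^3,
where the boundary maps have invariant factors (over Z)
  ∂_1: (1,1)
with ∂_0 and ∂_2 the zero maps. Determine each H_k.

H_0 = Z,  H_1 = Z.

H_0: b_0 = 3 − 0 − 2 = 1; torsion from ∂_1 factors > 1: none. So H_0 = Z.
H_1: b_1 = 3 − 2 − 0 = 1; torsion from ∂_2 factors > 1: none. So H_1 = Z.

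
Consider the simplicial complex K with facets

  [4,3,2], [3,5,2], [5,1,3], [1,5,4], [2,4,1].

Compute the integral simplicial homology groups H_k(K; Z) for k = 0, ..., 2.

H_0 = Z,  H_1 = Z,  H_2 = 0.

Take the total order 1 < 2 < 3 < 4 < 5 on the vertex set. Then K (dimension 2) consists of the simplices:

  0-simplices (5): [1], [2], [3], [4], [5]
  1-simplices (10): [1,2], [1,3], [1,4], [1,5], [2,3], [2,4], [2,5], [3,4], [3,5], [4,5]
  2-simplices (5): [1,2,4], [1,3,5], [1,4,5], [2,3,4], [2,3,5]

Hence C_0 ≅ Z^5, C_1 ≅ Z^10, C_2 ≅ Z^5.

Boundary ∂_1: C_1 → C_0 maps an edge to its endpoints' difference, ∂[p,q] = q − p.
The 5×10 boundary matrix has rank 4 and Smith normal form diag(1,1,1,1).

Boundary ∂_2: C_2 → C_1 sends each 2-simplex [p,q,r] to [q,r] − [p,r] + [p,q]. For instance
  ∂[1,3,5] = [3,5] − [1,5] + [1,3],
  ∂[2,3,5] = [3,5] − [2,5] + [2,3].
As a 10×5 matrix over Z this has rank 5, with invariant factors (1,1,1,1,1).

Reading off H_k = ker ∂_k / im ∂_{k+1}:

  H_0: rank C_0 − rank ∂_1 = 5 − 4 = 1, and the invariant factors of ∂_1 are all 1, so H_0 ≅ Z.
  H_1: rank ker ∂_1 − rank ∂_2 = (10 − 4) − 5 = 1, and the invariant factors of ∂_2 are all 1, so H_1 ≅ Z.
  H_2: rank ker ∂_2 − rank ∂_3 = (5 − 5) − 0 = 0, and there is no ∂_3, so H_2 ≅ 0.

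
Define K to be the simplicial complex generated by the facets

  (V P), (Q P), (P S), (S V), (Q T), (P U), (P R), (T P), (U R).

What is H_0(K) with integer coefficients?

Fix the vertex order P < Q < R < S < T < U < V and write every simplex with vertices in increasing order. Then dim K = 1 and the simplices of K are:

  0-simplices (7): P, Q, R, S, T, U, V
  1-simplices (9): PQ, PR, PS, PT, PU, PV, QT, RU, SV

giving chain groups C_0 ≅ Z^7, C_1 ≅ Z^9.

Boundary ∂_1: C_1 → C_0 maps an edge to its endpoints' difference, ∂[p,q] = q − p. For instance
  ∂PR = R − P.
The resulting 7×9 matrix has rank 6, and its Smith normal form has invariant factors (1,1,1,1,1,1).

Now H_k = ker ∂_k / im ∂_{k+1}, so:

  H_0: rank C_0 − rank ∂_1 = 7 − 6 = 1, and the invariant factors of ∂_1 are all 1, so H_0 = Z.

H_0 = Z.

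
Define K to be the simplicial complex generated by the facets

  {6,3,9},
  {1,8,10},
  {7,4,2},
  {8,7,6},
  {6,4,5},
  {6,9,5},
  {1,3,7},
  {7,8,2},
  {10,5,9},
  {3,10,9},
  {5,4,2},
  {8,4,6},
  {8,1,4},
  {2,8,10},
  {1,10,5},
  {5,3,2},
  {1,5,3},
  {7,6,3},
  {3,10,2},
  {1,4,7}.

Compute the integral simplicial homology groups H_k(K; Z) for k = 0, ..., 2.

Order the vertices as 1 < 2 < 3 < 4 < 5 < 6 < 7 < 8 < 9 < 10. Listing each simplex with vertices in this order, K has dimension 2 with simplices:

  0-simplices (10): [1], [2], [3], [4], [5], [6], [7], [8], [9], [10]
  1-simplices (30): (30 of them)
  2-simplices (20): (20 of them)

so the chain groups are C_0 ≅ Z^10, C_1 ≅ Z^30, C_2 ≅ Z^20.

Boundary ∂_1: C_1 → C_0 sends each edge [p,q] (with p < q) to q − p. For instance
  ∂[1,5] = [5] − [1].
This gives a 10×30 integer matrix of rank 9; reducing to Smith normal form yields diagonal entries (1,1,1,1,1,1,1,1,1).

The boundary map ∂_2: C_2 → C_1 sends each 2-simplex [p,q,r] to [q,r] − [p,r] + [p,q]. For instance
  ∂[2,4,5] = [4,5] − [2,5] + [2,4],
  ∂[2,7,8] = [7,8] − [2,8] + [2,7].
This gives a 30×20 integer matrix of rank 20; reducing to Smith normal form yields diagonal entries (1,1,1,1,1,1,1,1,1,1,1,1,1,1,1,1,1,1,1,2).

Computing H_k = (kernel of ∂_k) / (image of ∂_{k+1}):

  H_0: rank C_0 − rank ∂_1 = 10 − 9 = 1, and the invariant factors of ∂_1 are all 1, so H_0 = Z.
  H_1: rank ker ∂_1 − rank ∂_2 = (30 − 9) − 20 = 1, and ∂_2 has invariant factor 2 > 1, so H_1 = Z ⊕ Z/2Z.
  H_2: rank ker ∂_2 − rank ∂_3 = (20 − 20) − 0 = 0, and there is no ∂_3, so H_2 = 0.

As a check, the Euler characteristic is 10 − 30 + 20 = 0, which agrees with 1 − 1 + 0 = 0.
(K is a triangulation of the Klein bottle.)

H_0 ≅ Z,  H_1 ≅ Z ⊕ Z/2Z,  H_2 = 0.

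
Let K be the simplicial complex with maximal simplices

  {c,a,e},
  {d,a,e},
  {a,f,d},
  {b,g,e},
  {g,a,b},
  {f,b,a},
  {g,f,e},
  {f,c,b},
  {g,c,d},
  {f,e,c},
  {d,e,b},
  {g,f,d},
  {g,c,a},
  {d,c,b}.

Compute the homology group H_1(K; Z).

Take the total order a < b < c < d < e < f < g on the vertex set. Then K (dimension 2) consists of the simplices:

  0-simplices (7): a, b, c, d, e, f, g
  1-simplices (21): ab, ac, ad, ae, af, ag, bc, bd, be, bf, bg, cd, ce, cf, cg, de, df, dg, ef, eg, fg
  2-simplices (14): abf, abg, ace, acg, ade, adf, bcd, bcf, bde, beg, cdg, cef, dfg, efg

so the chain groups are C_0 ≅ Z^7, C_1 ≅ Z^21, C_2 ≅ Z^14.

∂_1: C_1 → C_0 is given by ∂[p,q] = [q] − [p]. For instance
  ∂bc = c − b.
This gives a 7×21 integer matrix of rank 6; reducing to Smith normal form yields diagonal entries (1,1,1,1,1,1).

Boundary ∂_2: C_2 → C_1 acts by ∂[p,q,r] = [q,r] − [p,r] + [p,q]. For instance
  ∂ace = ce − ae + ac,
  ∂efg = fg − eg + ef.
This gives a 21×14 integer matrix of rank 13; reducing to Smith normal form yields diagonal entries (1,1,1,1,1,1,1,1,1,1,1,1,1).

Reading off H_k = ker ∂_k / im ∂_{k+1}:

  H_1: rank ker ∂_1 − rank ∂_2 = (21 − 6) − 13 = 2, and the invariant factors of ∂_2 are all 1, so H_1 ≅ Z^2.

(K is a triangulation of the torus T^2.)

H_1 = Z^2.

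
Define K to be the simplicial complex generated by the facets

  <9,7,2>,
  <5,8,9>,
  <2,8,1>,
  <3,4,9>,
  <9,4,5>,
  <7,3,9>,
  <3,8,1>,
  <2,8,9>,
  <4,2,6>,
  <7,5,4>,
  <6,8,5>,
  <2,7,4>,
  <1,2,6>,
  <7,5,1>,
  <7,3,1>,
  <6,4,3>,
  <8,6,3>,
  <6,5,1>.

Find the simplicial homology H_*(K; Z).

Fix the vertex order 1 < 2 < 3 < 4 < 5 < 6 < 7 < 8 < 9 and write every simplex with vertices in increasing order. Then dim K = 2 and the simplices of K are:

  0-simplices (9): [1], [2], [3], [4], [5], [6], [7], [8], [9]
  1-simplices (27): (27 of them)
  2-simplices (18): [1,2,6], [1,2,8], [1,3,7], [1,3,8], [1,5,6], [1,5,7], [2,4,6], [2,4,7], [2,7,9], [2,8,9], [3,4,6], [3,4,9], [3,6,8], [3,7,9], [4,5,7], [4,5,9], [5,6,8], [5,8,9]

Hence C_0 ≅ Z^9, C_1 ≅ Z^27, C_2 ≅ Z^18.

The boundary map ∂_1: C_1 → C_0 sends each edge [p,q] (with p < q) to q − p.
As a 9×27 matrix over Z this has rank 8, with invariant factors (1,1,1,1,1,1,1,1).

Boundary ∂_2: C_2 → C_1 maps a triangle to the signed sum of its edges. For instance
  ∂[1,5,7] = [5,7] − [1,7] + [1,5],
  ∂[3,4,9] = [4,9] − [3,9] + [3,4].
As a 27×18 matrix over Z this has rank 18, with invariant factors (1,1,1,1,1,1,1,1,1,1,1,1,1,1,1,1,1,2).

Now H_k = ker ∂_k / im ∂_{k+1}, so:

  H_0: rank C_0 − rank ∂_1 = 9 − 8 = 1, and the invariant factors of ∂_1 are all 1, so H_0 ≅ Z.
  H_1: rank ker ∂_1 − rank ∂_2 = (27 − 8) − 18 = 1, and ∂_2 has invariant factor 2 > 1, so H_1 ≅ Z ⊕ Z/2.
  H_2: rank ker ∂_2 − rank ∂_3 = (18 − 18) − 0 = 0, and there is no ∂_3, so H_2 ≅ 0.

(K is a triangulation of the Klein bottle.)

H_0 = Z,  H_1 = Z ⊕ Z/2,  H_2 = 0.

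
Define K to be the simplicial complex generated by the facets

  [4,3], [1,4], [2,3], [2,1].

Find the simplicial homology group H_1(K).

Fix the vertex order 1 < 2 < 3 < 4 and write every simplex with vertices in increasing order. Then dim K = 1 and the simplices of K are:

  0-simplices (4): [1], [2], [3], [4]
  1-simplices (4): [1,2], [1,4], [2,3], [3,4]

giving chain groups C_0 ≅ Z^4, C_1 ≅ Z^4.

Boundary ∂_1: C_1 → C_0 is given by ∂[p,q] = [q] − [p]. For instance
  ∂[2,3] = [3] − [2].
This gives a 4×4 integer matrix of rank 3; reducing to Smith normal form yields diagonal entries (1,1,1).

From H_k ≅ ker(∂_k) / im(∂_{k+1}) we obtain:

  H_1: rank ker ∂_1 − rank ∂_2 = (4 − 3) − 0 = 1, and there is no ∂_2, so H_1 ≅ Z.

H_1 = Z.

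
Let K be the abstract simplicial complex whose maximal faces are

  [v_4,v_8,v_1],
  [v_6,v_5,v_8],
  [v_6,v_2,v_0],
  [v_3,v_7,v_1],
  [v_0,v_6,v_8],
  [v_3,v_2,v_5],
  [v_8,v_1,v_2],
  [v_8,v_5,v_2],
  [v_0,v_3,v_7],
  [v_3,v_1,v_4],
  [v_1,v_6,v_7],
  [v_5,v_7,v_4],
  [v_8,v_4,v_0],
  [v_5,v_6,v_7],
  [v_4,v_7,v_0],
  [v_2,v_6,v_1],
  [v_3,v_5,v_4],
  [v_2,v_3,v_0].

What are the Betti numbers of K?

Fix the vertex order v_0 < v_1 < v_2 < v_3 < v_4 < v_5 < v_6 < v_7 < v_8 and write every simplex with vertices in increasing order. Then dim K = 2 and the simplices of K are:

  0-simplices (9): [v_0], [v_1], [v_2], [v_3], [v_4], [v_5], [v_6], [v_7], [v_8]
  1-simplices (27): (27 of them)
  2-simplices (18): (18 of them)

Hence C_0 ≅ Z^9, C_1 ≅ Z^27, C_2 ≅ Z^18.

The boundary map ∂_1: C_1 → C_0 is given by ∂[p,q] = [q] − [p].
The 9×27 boundary matrix has rank 8 and Smith normal form diag(1,1,1,1,1,1,1,1).

∂_2: C_2 → C_1 acts by ∂[p,q,r] = [q,r] − [p,r] + [p,q]. For instance
  ∂[v_1,v_2,v_6] = [v_2,v_6] − [v_1,v_6] + [v_1,v_2],
  ∂[v_0,v_6,v_8] = [v_6,v_8] − [v_0,v_8] + [v_0,v_6].
This gives a 27×18 integer matrix of rank 18; reducing to Smith normal form yields diagonal entries (1,1,1,1,1,1,1,1,1,1,1,1,1,1,1,1,1,2).

Computing H_k = (kernel of ∂_k) / (image of ∂_{k+1}):

  H_0: rank C_0 − rank ∂_1 = 9 − 8 = 1, and the invariant factors of ∂_1 are all 1, so H_0 ≅ Z.
  H_1: rank ker ∂_1 − rank ∂_2 = (27 − 8) − 18 = 1, and ∂_2 has invariant factor 2 > 1, so H_1 ≅ Z × Z/2.
  H_2: rank ker ∂_2 − rank ∂_3 = (18 − 18) − 0 = 0, and there is no ∂_3, so H_2 ≅ 0.

As a check, the Euler characteristic is 9 − 27 + 18 = 0, which agrees with 1 − 1 + 0 = 0.
(K is a triangulation of the Klein bottle.)

Hence the Betti numbers are b_0 = 1, b_1 = 1, b_2 = 0.

b_0 = 1, b_1 = 1, b_2 = 0.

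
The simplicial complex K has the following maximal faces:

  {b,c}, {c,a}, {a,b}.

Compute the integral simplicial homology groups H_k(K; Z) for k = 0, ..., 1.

H_0 ≅ Z,  H_1 ≅ Z.

Order the vertices as a < b < c. Listing each simplex with vertices in this order, K has dimension 1 with simplices:

  0-simplices (3): a, b, c
  1-simplices (3): ab, ac, bc

Hence C_0 ≅ Z^3, C_1 ≅ Z^3.

The boundary map ∂_1: C_1 → C_0 sends each edge [p,q] (with p < q) to q − p. For instance
  ∂ac = c − a.
The 3×3 boundary matrix has rank 2 and Smith normal form diag(1,1).

Computing H_k = (kernel of ∂_k) / (image of ∂_{k+1}):

  H_0: rank C_0 − rank ∂_1 = 3 − 2 = 1, and the invariant factors of ∂_1 are all 1, so H_0 ≅ Z.
  H_1: rank ker ∂_1 − rank ∂_2 = (3 − 2) − 0 = 1, and there is no ∂_2, so H_1 ≅ Z.

As a check, the Euler characteristic is 3 − 3 = 0, which agrees with 1 − 1 = 0.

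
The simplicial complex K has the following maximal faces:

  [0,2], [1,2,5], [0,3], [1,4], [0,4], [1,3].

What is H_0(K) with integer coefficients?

H_0 = Z.

K has 6 vertices, 8 edges, 1 triangle.
rank ∂_0 = 0, rank ∂_1 = 5 ⇒ b_0 = 6 − 0 − 5 = 1; all invariant factors of ∂_1 are 1 so no torsion. So H_0 ≅ Z.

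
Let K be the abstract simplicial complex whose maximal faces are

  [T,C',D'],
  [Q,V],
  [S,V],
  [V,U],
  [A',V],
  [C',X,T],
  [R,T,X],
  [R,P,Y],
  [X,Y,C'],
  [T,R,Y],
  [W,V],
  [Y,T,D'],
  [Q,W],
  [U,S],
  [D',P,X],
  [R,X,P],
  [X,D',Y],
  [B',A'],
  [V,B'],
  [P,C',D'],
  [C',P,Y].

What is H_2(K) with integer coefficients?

H_2 = 0.

Take the total order P < Q < R < S < T < U < V < W < X < Y < A' < B' < C' < D' on the vertex set. Then K (dimension 2) consists of the simplices:

  0-simplices (14): [P], [Q], [R], [S], [T], [U], [V], [W], [X], [Y], [A'], [B'], [C'], [D']
  1-simplices (27): (27 of them)
  2-simplices (12): [P,R,X], [P,R,Y], [P,X,D'], [P,Y,C'], [P,C',D'], [R,T,X], [R,T,Y], [T,X,C'], [T,Y,D'], [T,C',D'], [X,Y,C'], [X,Y,D']

Hence C_0 ≅ Z^14, C_1 ≅ Z^27, C_2 ≅ Z^12.

∂_1: C_1 → C_0 is given by ∂[p,q] = [q] − [p]. For instance
  ∂[X,D'] = [D'] − [X].
This gives a 14×27 integer matrix of rank 12; reducing to Smith normal form yields diagonal entries (1,1,1,1,1,1,1,1,1,1,1,1).

The boundary map ∂_2: C_2 → C_1 sends each 2-simplex [p,q,r] to [q,r] − [p,r] + [p,q]. For instance
  ∂[T,C',D'] = [C',D'] − [T,D'] + [T,C'],
  ∂[P,Y,C'] = [Y,C'] − [P,C'] + [P,Y].
This gives a 27×12 integer matrix of rank 12; reducing to Smith normal form yields diagonal entries (1,1,1,1,1,1,1,1,1,1,1,2).

Computing H_k = (kernel of ∂_k) / (image of ∂_{k+1}):

  H_2: rank ker ∂_2 − rank ∂_3 = (12 − 12) − 0 = 0, and there is no ∂_3, so H_2 = 0.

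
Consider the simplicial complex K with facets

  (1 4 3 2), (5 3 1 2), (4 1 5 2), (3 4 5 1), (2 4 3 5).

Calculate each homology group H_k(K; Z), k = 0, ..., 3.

H_0 = Z,  H_1 = 0,  H_2 = 0,  H_3 = Z.

We work with the vertex ordering 1 < 2 < 3 < 4 < 5. The simplices of K, each written with vertices in increasing order, are:

  0-simplices (5): [1], [2], [3], [4], [5]
  1-simplices (10): [1,2], [1,3], [1,4], [1,5], [2,3], [2,4], [2,5], [3,4], [3,5], [4,5]
  2-simplices (10): [1,2,3], [1,2,4], [1,2,5], [1,3,4], [1,3,5], [1,4,5], [2,3,4], [2,3,5], [2,4,5], [3,4,5]
  3-simplices (5): [1,2,3,4], [1,2,3,5], [1,2,4,5], [1,3,4,5], [2,3,4,5]

Hence C_0 ≅ Z^5, C_1 ≅ Z^10, C_2 ≅ Z^10, C_3 ≅ Z^5.

The boundary map ∂_1: C_1 → C_0 maps an edge to its endpoints' difference, ∂[p,q] = q − p. For instance
  ∂[3,4] = [4] − [3].
As a 5×10 matrix over Z this has rank 4, with invariant factors (1,1,1,1).

∂_2: C_2 → C_1 sends each 2-simplex [p,q,r] to [q,r] − [p,r] + [p,q]. For instance
  ∂[2,3,4] = [3,4] − [2,4] + [2,3],
  ∂[1,2,4] = [2,4] − [1,4] + [1,2].
The 10×10 boundary matrix has rank 6 and Smith normal form diag(1,1,1,1,1,1).

∂_3: C_3 → C_2 sends each 3-simplex σ to the alternating sum Σ_i (−1)^i (σ with its i-th vertex removed). For instance
  ∂[1,2,3,4] = [2,3,4] − [1,3,4] + [1,2,4] − [1,2,3],
  ∂[1,2,4,5] = [2,4,5] − [1,4,5] + [1,2,5] − [1,2,4].
The resulting 10×5 matrix has rank 4, and its Smith normal form has invariant factors (1,1,1,1).

Reading off H_k = ker ∂_k / im ∂_{k+1}:

  H_0: rank C_0 − rank ∂_1 = 5 − 4 = 1, and the invariant factors of ∂_1 are all 1, so H_0 = Z.
  H_1: rank ker ∂_1 − rank ∂_2 = (10 − 4) − 6 = 0, and the invariant factors of ∂_2 are all 1, so H_1 = 0.
  H_2: rank ker ∂_2 − rank ∂_3 = (10 − 6) − 4 = 0, and the invariant factors of ∂_3 are all 1, so H_2 = 0.
  H_3: rank ker ∂_3 − rank ∂_4 = (5 − 4) − 0 = 1, and there is no ∂_4, so H_3 = Z.

As a check, the Euler characteristic is 5 − 10 + 10 − 5 = 0, which agrees with 1 − 0 + 0 − 1 = 0.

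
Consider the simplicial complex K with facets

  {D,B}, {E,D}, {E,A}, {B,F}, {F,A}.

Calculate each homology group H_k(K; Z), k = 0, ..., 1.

H_0 = Z,  H_1 = Z.

Order the vertices as A < B < D < E < F. Listing each simplex with vertices in this order, K has dimension 1 with simplices:

  0-simplices (5): A, B, D, E, F
  1-simplices (5): AE, AF, BD, BF, DE

giving chain groups C_0 ≅ Z^5, C_1 ≅ Z^5.

The boundary map ∂_1: C_1 → C_0 is given by ∂[p,q] = [q] − [p].
The resulting 5×5 matrix has rank 4, and its Smith normal form has invariant factors (1,1,1,1).

Computing H_k = (kernel of ∂_k) / (image of ∂_{k+1}):

  H_0: rank C_0 − rank ∂_1 = 5 − 4 = 1, and the invariant factors of ∂_1 are all 1, so H_0 ≅ Z.
  H_1: rank ker ∂_1 − rank ∂_2 = (5 − 4) − 0 = 1, and there is no ∂_2, so H_1 ≅ Z.

As a check, the Euler characteristic is 5 − 5 = 0, which agrees with 1 − 1 = 0.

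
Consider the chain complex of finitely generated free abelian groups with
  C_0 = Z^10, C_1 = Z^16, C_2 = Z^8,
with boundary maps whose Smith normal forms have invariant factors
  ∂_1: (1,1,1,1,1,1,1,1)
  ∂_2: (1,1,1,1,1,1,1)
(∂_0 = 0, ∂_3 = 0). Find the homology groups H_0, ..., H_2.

H_0: b_0 = 10 − 0 − 8 = 2; torsion from ∂_1 factors > 1: none. So H_0 = Z^2.
H_1: b_1 = 16 − 8 − 7 = 1; torsion from ∂_2 factors > 1: none. So H_1 = Z.
H_2: b_2 = 8 − 7 − 0 = 1; torsion from ∂_3 factors > 1: none. So H_2 = Z.

H_0 = Z^2,  H_1 = Z,  H_2 = Z.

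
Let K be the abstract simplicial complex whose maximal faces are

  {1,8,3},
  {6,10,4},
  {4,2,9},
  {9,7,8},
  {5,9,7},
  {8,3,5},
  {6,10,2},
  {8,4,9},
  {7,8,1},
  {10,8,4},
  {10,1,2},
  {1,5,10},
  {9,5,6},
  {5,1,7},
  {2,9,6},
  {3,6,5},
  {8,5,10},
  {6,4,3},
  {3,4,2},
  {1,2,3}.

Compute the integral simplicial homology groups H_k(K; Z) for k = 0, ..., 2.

We work with the vertex ordering 1 < 2 < 3 < 4 < 5 < 6 < 7 < 8 < 9 < 10. The simplices of K, each written with vertices in increasing order, are:

  0-simplices (10): [1], [2], [3], [4], [5], [6], [7], [8], [9], [10]
  1-simplices (30): (30 of them)
  2-simplices (20): (20 of them)

giving chain groups C_0 ≅ Z^10, C_1 ≅ Z^30, C_2 ≅ Z^20.

Boundary ∂_1: C_1 → C_0 maps an edge to its endpoints' difference, ∂[p,q] = q − p.
The 10×30 boundary matrix has rank 9 and Smith normal form diag(1,1,1,1,1,1,1,1,1).

The boundary map ∂_2: C_2 → C_1 sends each 2-simplex [p,q,r] to [q,r] − [p,r] + [p,q]. For instance
  ∂[1,2,10] = [2,10] − [1,10] + [1,2],
  ∂[1,5,7] = [5,7] − [1,7] + [1,5].
The 30×20 boundary matrix has rank 20 and Smith normal form diag(1,1,1,1,1,1,1,1,1,1,1,1,1,1,1,1,1,1,1,2).

Computing H_k = (kernel of ∂_k) / (image of ∂_{k+1}):

  H_0: rank C_0 − rank ∂_1 = 10 − 9 = 1, and the invariant factors of ∂_1 are all 1, so H_0 = Z.
  H_1: rank ker ∂_1 − rank ∂_2 = (30 − 9) − 20 = 1, and ∂_2 has invariant factor 2 > 1, so H_1 = Z ⊕ Z/2.
  H_2: rank ker ∂_2 − rank ∂_3 = (20 − 20) − 0 = 0, and there is no ∂_3, so H_2 = 0.

(K is a triangulation of the Klein bottle.)

H_0 = Z,  H_1 = Z ⊕ Z/2,  H_2 = 0.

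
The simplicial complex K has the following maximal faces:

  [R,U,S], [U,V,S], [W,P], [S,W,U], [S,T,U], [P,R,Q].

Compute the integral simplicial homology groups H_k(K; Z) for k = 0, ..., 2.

H_0 = Z,  H_1 = Z,  H_2 = 0.

Fix the vertex order P < Q < R < S < T < U < V < W and write every simplex with vertices in increasing order. Then dim K = 2 and the simplices of K are:

  0-simplices (8): P, Q, R, S, T, U, V, W
  1-simplices (13): PQ, PR, PW, QR, RS, RU, ST, SU, SV, SW, TU, UV, UW
  2-simplices (5): PQR, RSU, STU, SUV, SUW

giving chain groups C_0 ≅ Z^8, C_1 ≅ Z^13, C_2 ≅ Z^5.

The boundary map ∂_1: C_1 → C_0 is given by ∂[p,q] = [q] − [p]. For instance
  ∂ST = T − S.
The resulting 8×13 matrix has rank 7, and its Smith normal form has invariant factors (1,1,1,1,1,1,1).

The boundary map ∂_2: C_2 → C_1 sends each 2-simplex [p,q,r] to [q,r] − [p,r] + [p,q]. For instance
  ∂RSU = SU − RU + RS,
  ∂SUV = UV − SV + SU.
As a 13×5 matrix over Z this has rank 5, with invariant factors (1,1,1,1,1).

From H_k ≅ ker(∂_k) / im(∂_{k+1}) we obtain:

  H_0: rank C_0 − rank ∂_1 = 8 − 7 = 1, and the invariant factors of ∂_1 are all 1, so H_0 ≅ Z.
  H_1: rank ker ∂_1 − rank ∂_2 = (13 − 7) − 5 = 1, and the invariant factors of ∂_2 are all 1, so H_1 ≅ Z.
  H_2: rank ker ∂_2 − rank ∂_3 = (5 − 5) − 0 = 0, and there is no ∂_3, so H_2 ≅ 0.

As a check, the Euler characteristic is 8 − 13 + 5 = 0, which agrees with 1 − 1 + 0 = 0.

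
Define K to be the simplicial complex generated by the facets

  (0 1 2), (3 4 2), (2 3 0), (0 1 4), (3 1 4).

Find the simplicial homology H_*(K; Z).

Take the total order 0 < 1 < 2 < 3 < 4 on the vertex set. Then K (dimension 2) consists of the simplices:

  0-simplices (5): [0], [1], [2], [3], [4]
  1-simplices (10): [0,1], [0,2], [0,3], [0,4], [1,2], [1,3], [1,4], [2,3], [2,4], [3,4]
  2-simplices (5): [0,1,2], [0,1,4], [0,2,3], [1,3,4], [2,3,4]

giving chain groups C_0 ≅ Z^5, C_1 ≅ Z^10, C_2 ≅ Z^5.

∂_1: C_1 → C_0 maps an edge to its endpoints' difference, ∂[p,q] = q − p. For instance
  ∂[0,3] = [3] − [0].
The resulting 5×10 matrix has rank 4, and its Smith normal form has invariant factors (1,1,1,1).

Boundary ∂_2: C_2 → C_1 sends each 2-simplex [p,q,r] to [q,r] − [p,r] + [p,q]. For instance
  ∂[0,1,4] = [1,4] − [0,4] + [0,1],
  ∂[0,1,2] = [1,2] − [0,2] + [0,1].
The resulting 10×5 matrix has rank 5, and its Smith normal form has invariant factors (1,1,1,1,1).

Computing H_k = (kernel of ∂_k) / (image of ∂_{k+1}):

  H_0: rank C_0 − rank ∂_1 = 5 − 4 = 1, and the invariant factors of ∂_1 are all 1, so H_0 ≅ Z.
  H_1: rank ker ∂_1 − rank ∂_2 = (10 − 4) − 5 = 1, and the invariant factors of ∂_2 are all 1, so H_1 ≅ Z.
  H_2: rank ker ∂_2 − rank ∂_3 = (5 − 5) − 0 = 0, and there is no ∂_3, so H_2 ≅ 0.

As a check, the Euler characteristic is 5 − 10 + 5 = 0, which agrees with 1 − 1 + 0 = 0.

H_0 = Z,  H_1 = Z,  H_2 = 0.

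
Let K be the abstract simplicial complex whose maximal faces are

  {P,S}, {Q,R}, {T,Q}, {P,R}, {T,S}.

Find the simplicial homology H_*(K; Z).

Take the total order P < Q < R < S < T on the vertex set. Then K (dimension 1) consists of the simplices:

  0-simplices (5): P, Q, R, S, T
  1-simplices (5): PR, PS, QR, QT, ST

Hence C_0 ≅ Z^5, C_1 ≅ Z^5.

The boundary map ∂_1: C_1 → C_0 sends each edge [p,q] (with p < q) to q − p. For instance
  ∂PR = R − P.
As a 5×5 matrix over Z this has rank 4, with invariant factors (1,1,1,1).

Computing H_k = (kernel of ∂_k) / (image of ∂_{k+1}):

  H_0: rank C_0 − rank ∂_1 = 5 − 4 = 1, and the invariant factors of ∂_1 are all 1, so H_0 = Z.
  H_1: rank ker ∂_1 − rank ∂_2 = (5 − 4) − 0 = 1, and there is no ∂_2, so H_1 = Z.

(K is a triangulation of the circle S^1.)

H_0 = Z,  H_1 = Z.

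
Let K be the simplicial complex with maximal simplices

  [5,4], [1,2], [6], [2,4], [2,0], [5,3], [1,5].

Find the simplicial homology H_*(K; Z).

H_0 ≅ Z^2,  H_1 ≅ Z.

Take the total order 0 < 1 < 2 < 3 < 4 < 5 < 6 on the vertex set. Then K (dimension 1) consists of the simplices:

  0-simplices (7): [0], [1], [2], [3], [4], [5], [6]
  1-simplices (6): [0,2], [1,2], [1,5], [2,4], [3,5], [4,5]

so the chain groups are C_0 ≅ Z^7, C_1 ≅ Z^6.

The boundary map ∂_1: C_1 → C_0 is given by ∂[p,q] = [q] − [p]. For instance
  ∂[1,5] = [5] − [1].
This gives a 7×6 integer matrix of rank 5; reducing to Smith normal form yields diagonal entries (1,1,1,1,1).

Now H_k = ker ∂_k / im ∂_{k+1}, so:

  H_0: rank C_0 − rank ∂_1 = 7 − 5 = 2, and the invariant factors of ∂_1 are all 1, so H_0 ≅ Z^2.
  H_1: rank ker ∂_1 − rank ∂_2 = (6 − 5) − 0 = 1, and there is no ∂_2, so H_1 ≅ Z.

As a check, the Euler characteristic is 7 − 6 = 1, which agrees with 2 − 1 = 1.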